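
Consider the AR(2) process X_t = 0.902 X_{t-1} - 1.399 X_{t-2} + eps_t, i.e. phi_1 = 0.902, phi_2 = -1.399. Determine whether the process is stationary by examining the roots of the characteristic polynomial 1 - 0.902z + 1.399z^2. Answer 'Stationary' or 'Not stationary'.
\text{Not stationary}

The AR(p) characteristic polynomial is P(z) = 1 - 0.902z + 1.399z^2.
Stationarity requires all roots to lie outside the unit circle, i.e. |z| > 1 for every root.
Set 1 + (-0.902) z + (1.399) z^2 = 0, i.e. a z^2 + b z + c = 0 with a = 1.399, b = -0.902, c = 1.
Discriminant D = b^2 - 4ac = (-0.902)^2 - 4*(1.399)*1 = 0.813604 - (5.596) = -4.782396.
D < 0, so the roots are the complex-conjugate pair z = (-b +/- i sqrt(-D)) / (2a) = 0.3224 +/- 0.7816i.
For a conjugate pair |z|^2 = z * conj(z) = (product of roots) = c/a = 1/(1.399) = 0.714796, so |z| = sqrt(0.714796) = 0.8455 for both roots.
Moduli of all roots: 0.8455, 0.8455.
All moduli strictly greater than 1? No.
Verdict: Not stationary.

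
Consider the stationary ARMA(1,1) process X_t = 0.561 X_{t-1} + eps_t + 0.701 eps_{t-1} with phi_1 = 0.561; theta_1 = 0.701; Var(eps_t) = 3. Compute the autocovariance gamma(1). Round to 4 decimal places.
\gamma(1) = 7.6974

Multiply the model equation by X_{t-k} and take expectations. With theta_0 = psi_0 = 1 and psi_j the MA(infinity) weights, this gives
  gamma(k) - sum_i phi_i gamma(k-i) = c_k,
  c_k = sigma^2 * sum_{j=k..q} theta_j psi_{j-k}   (c_k = 0 for k > q),
using gamma(-m) = gamma(m).
psi-weights needed (psi_j = theta_j + sum_i phi_i psi_{j-i}):
  psi_1 = theta_1 + phi_1 = 0.701 + (0.561) = 1.262
Right-hand sides:
  c_0 = sigma^2 (1 + theta_1 psi_1) = 3 * (1 + (0.701)(1.262)) = 3 * 1.884662 = 5.653986
  c_1 = sigma^2 theta_1 = 3 * (0.701) = 2.103
  c_2 = 0
Equations for k = 0 and k = 1 (AR order 1):
  gamma(0) = phi_1 gamma(1) + c_0
  gamma(1) = phi_1 gamma(0) + c_1
Substituting the second into the first: gamma(0) (1 - phi_1^2) = c_0 + phi_1 c_1, so
  gamma(0) = (c_0 + phi_1 c_1) / (1 - phi_1^2) = (5.653986 + (0.561)(2.103)) / (1 - (0.561)^2) = 6.833769 / 0.685279 = 9.972243.
  gamma(1) = phi_1 gamma(0) + c_1 = (0.561)(9.972243) + (2.103) = 7.697429.
Therefore gamma(1) = 7.6974 (to 4 decimal places).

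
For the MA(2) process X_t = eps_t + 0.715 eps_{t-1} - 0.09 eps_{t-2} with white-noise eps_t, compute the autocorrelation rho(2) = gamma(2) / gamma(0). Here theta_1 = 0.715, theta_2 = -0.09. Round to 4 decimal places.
\rho(2) = -0.0592

For an MA(q) process with theta_0 = 1, the autocovariance is
  gamma(k) = sigma^2 * sum_{i=0..q-k} theta_i * theta_{i+k},
and rho(k) = gamma(k) / gamma(0). Sigma^2 cancels.
  numerator   = (1)*(-0.09) = -0.09.
  denominator = (1)^2 + (0.715)^2 + (-0.09)^2 = 1.519325.
  rho(2) = -0.09 / 1.519325 = -0.0592.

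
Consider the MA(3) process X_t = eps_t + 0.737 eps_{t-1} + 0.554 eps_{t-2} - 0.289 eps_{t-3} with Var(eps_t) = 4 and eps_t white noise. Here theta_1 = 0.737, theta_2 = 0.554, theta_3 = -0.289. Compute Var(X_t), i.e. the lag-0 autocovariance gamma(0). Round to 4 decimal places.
\gamma(0) = 7.7344

For an MA(q) process X_t = eps_t + sum_i theta_i eps_{t-i} with
Var(eps_t) = sigma^2, the variance is
  gamma(0) = sigma^2 * (1 + sum_i theta_i^2).
  sum_i theta_i^2 = (0.737)^2 + (0.554)^2 + (-0.289)^2 = 0.543169 + 0.306916 + 0.083521 = 0.933606.
  gamma(0) = 4 * (1 + 0.933606) = 4 * 1.933606 = 7.734424, which rounds to 7.7344.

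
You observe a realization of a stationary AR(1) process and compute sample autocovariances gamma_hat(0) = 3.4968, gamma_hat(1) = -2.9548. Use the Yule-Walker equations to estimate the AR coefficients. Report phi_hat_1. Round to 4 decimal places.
\hat\phi_{1} = -0.8450

The Yule-Walker equations for an AR(p) process read, in matrix form,
  Gamma_p phi = r_p,   with   (Gamma_p)_{ij} = gamma(|i - j|),
                       (r_p)_i = gamma(i),   i,j = 1..p.
Substitute the sample gammas (Toeplitz matrix and right-hand side of size 1):
  Gamma_p = [[3.4968]]
  r_p     = [-2.9548]
With p = 1 this is the single equation gamma(0) phi_1 = gamma(1):
  phi_hat_1 = gamma(1) / gamma(0) = -2.9548 / 3.4968 = -0.8450.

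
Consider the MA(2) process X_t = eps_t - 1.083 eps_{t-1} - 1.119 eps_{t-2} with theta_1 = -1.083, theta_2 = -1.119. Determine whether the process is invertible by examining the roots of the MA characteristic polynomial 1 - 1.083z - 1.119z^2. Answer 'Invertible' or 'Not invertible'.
\text{Not invertible}

The MA(q) characteristic polynomial is P(z) = 1 - 1.083z - 1.119z^2.
Invertibility requires all roots to lie outside the unit circle, i.e. |z| > 1 for every root.
Set 1 + (-1.083) z + (-1.119) z^2 = 0, i.e. a z^2 + b z + c = 0 with a = -1.119, b = -1.083, c = 1.
Discriminant D = b^2 - 4ac = (-1.083)^2 - 4*(-1.119)*1 = 1.172889 - (-4.476) = 5.648889.
D >= 0, so the roots are real: z = (-b +/- sqrt(D)) / (2a) = (1.083 +/- 2.376739) / (-2.238).
  z_1 = (1.083 + 2.376739) / (-2.238) = -1.5459,   |z_1| = 1.5459.
  z_2 = (1.083 - 2.376739) / (-2.238) = 0.5781,   |z_2| = 0.5781.
Moduli of all roots: 1.5459, 0.5781.
All moduli strictly greater than 1? No.
Verdict: Not invertible.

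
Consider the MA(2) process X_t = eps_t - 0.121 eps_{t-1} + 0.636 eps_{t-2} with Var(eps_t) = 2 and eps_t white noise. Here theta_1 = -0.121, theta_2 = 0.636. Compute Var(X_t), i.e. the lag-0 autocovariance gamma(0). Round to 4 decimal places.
\gamma(0) = 2.8383

For an MA(q) process X_t = eps_t + sum_i theta_i eps_{t-i} with
Var(eps_t) = sigma^2, the variance is
  gamma(0) = sigma^2 * (1 + sum_i theta_i^2).
  sum_i theta_i^2 = (-0.121)^2 + (0.636)^2 = 0.014641 + 0.404496 = 0.419137.
  gamma(0) = 2 * (1 + 0.419137) = 2 * 1.419137 = 2.838274, which rounds to 2.8383.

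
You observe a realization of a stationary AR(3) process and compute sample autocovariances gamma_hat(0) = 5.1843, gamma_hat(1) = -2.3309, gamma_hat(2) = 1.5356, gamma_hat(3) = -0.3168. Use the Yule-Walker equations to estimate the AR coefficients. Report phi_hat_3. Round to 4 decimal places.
\hat\phi_{3} = 0.1390

The Yule-Walker equations for an AR(p) process read, in matrix form,
  Gamma_p phi = r_p,   with   (Gamma_p)_{ij} = gamma(|i - j|),
                       (r_p)_i = gamma(i),   i,j = 1..p.
Substitute the sample gammas (Toeplitz matrix and right-hand side of size 3):
  Gamma_p = [[5.1843, -2.3309, 1.5356], [-2.3309, 5.1843, -2.3309], [1.5356, -2.3309, 5.1843]]
  r_p     = [-2.3309, 1.5356, -0.3168]
Written out (R1..R3):
  (R1) 5.1843 phi_1 - 2.3309 phi_2 + 1.5356 phi_3 = -2.3309
  (R2) -2.3309 phi_1 + 5.1843 phi_2 - 2.3309 phi_3 = 1.5356
  (R3) 1.5356 phi_1 - 2.3309 phi_2 + 5.1843 phi_3 = -0.3168
Gaussian elimination:
  R2 <- R2 - (-2.3309/5.1843) R1 = R2 - (-0.449607) R1:  4.13631 phi_2 - 1.640483 phi_3 = 0.48761
  R3 <- R3 - (1.5356/5.1843) R1 = R3 - (0.296202) R1:  -1.640483 phi_2 + 4.729452 phi_3 = 0.373617
  R3 <- R3 - (-1.640483/4.13631) R2 = R3 - (-0.396605) R2:  4.078828 phi_3 = 0.567006
Back-substitution:
  phi_hat_3 = 0.567006 / 4.078828 = 0.139012
  phi_hat_2 = (0.48761 - (-1.640483)(0.139012)) / 4.13631 = 0.173018
  phi_hat_1 = (-2.3309 - (-2.3309)(0.173018) - (1.5356)(0.139012)) / 5.1843 = -0.412993
So phi_hat = [-0.4130, 0.1730, 0.1390].
Therefore phi_hat_3 = 0.1390.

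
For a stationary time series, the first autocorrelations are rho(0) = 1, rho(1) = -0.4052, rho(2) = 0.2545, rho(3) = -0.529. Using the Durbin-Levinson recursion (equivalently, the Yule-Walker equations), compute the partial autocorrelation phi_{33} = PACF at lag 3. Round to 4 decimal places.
\phi_{33} = -0.4760

The PACF at lag k is phi_{kk}, the last component of the solution
to the Yule-Walker system G_k phi = r_k where
  (G_k)_{ij} = rho(|i - j|), (r_k)_i = rho(i), i,j = 1..k.
Equivalently, Durbin-Levinson gives phi_{kk} iteratively:
  phi_{11} = rho(1)
  phi_{kk} = [rho(k) - sum_{j=1..k-1} phi_{k-1,j} rho(k-j)]
            / [1 - sum_{j=1..k-1} phi_{k-1,j} rho(j)],
  phi_{k,j} = phi_{k-1,j} - phi_{kk} phi_{k-1,k-j},  j = 1..k-1.
Step k = 1:
  phi_11 = rho(1) = -0.4052.
Step k = 2:
  phi_22 = [rho(2) - phi_11 rho(1)] / [1 - phi_11 rho(1)] = [0.2545 - (-0.4052)(-0.4052)] / [1 - (-0.4052)(-0.4052)]
         = 0.09031296 / 0.83581296 = 0.108054.
  Update: phi_21 = phi_11 - phi_22 phi_11 = -0.4052 - (0.108054)(-0.4052) = -0.361417.
Step k = 3:
  phi_33 = [rho(3) - phi_21 rho(2) - phi_22 rho(1)] / [1 - phi_21 rho(1) - phi_22 rho(2)]
    numerator   = -0.529 - (-0.361417)(0.2545) - (0.108054)(-0.4052) = -0.39323601
    denominator = 1 - (-0.361417)(-0.4052) - (0.108054)(0.2545) = 0.82605428
  phi_33 = -0.39323601 / 0.82605428 = -0.476.
Therefore phi_{33} = -0.4760.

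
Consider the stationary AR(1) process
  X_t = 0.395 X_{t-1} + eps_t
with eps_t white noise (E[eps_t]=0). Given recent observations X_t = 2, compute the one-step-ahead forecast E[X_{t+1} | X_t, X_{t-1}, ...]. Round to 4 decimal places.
E[X_{t+1} \mid \mathcal F_t] = 0.7900

For an AR(p) model X_t = c + sum_i phi_i X_{t-i} + eps_t, the
one-step-ahead conditional mean is
  E[X_{t+1} | X_t, ...] = c + sum_i phi_i X_{t+1-i}.
Substitute known values:
  E[X_{t+1} | ...] = (0.395) * (2)
                   = 0.7900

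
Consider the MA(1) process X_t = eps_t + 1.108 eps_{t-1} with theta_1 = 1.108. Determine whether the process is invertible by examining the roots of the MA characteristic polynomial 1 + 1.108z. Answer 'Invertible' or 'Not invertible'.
\text{Not invertible}

The MA(q) characteristic polynomial is P(z) = 1 + 1.108z.
Invertibility requires all roots to lie outside the unit circle, i.e. |z| > 1 for every root.
This is linear in z: 1 + (1.108) z = 0  =>  z = -1/(1.108) = -0.902527,  |z| = 0.902527.
Moduli of all roots: 0.9025.
All moduli strictly greater than 1? No.
Verdict: Not invertible.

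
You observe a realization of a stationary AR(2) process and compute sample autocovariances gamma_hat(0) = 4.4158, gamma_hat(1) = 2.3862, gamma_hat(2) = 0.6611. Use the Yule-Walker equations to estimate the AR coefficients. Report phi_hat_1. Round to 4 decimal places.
\hat\phi_{1} = 0.6490

The Yule-Walker equations for an AR(p) process read, in matrix form,
  Gamma_p phi = r_p,   with   (Gamma_p)_{ij} = gamma(|i - j|),
                       (r_p)_i = gamma(i),   i,j = 1..p.
Substitute the sample gammas (Toeplitz matrix and right-hand side of size 2):
  Gamma_p = [[4.4158, 2.3862], [2.3862, 4.4158]]
  r_p     = [2.3862, 0.6611]
Written out:
  4.4158 phi_1 + 2.3862 phi_2 = 2.3862
  2.3862 phi_1 + 4.4158 phi_2 = 0.6611
Solve by Cramer's rule:
  det = gamma(0)^2 - gamma(1)^2 = (4.4158)^2 - (2.3862)^2 = 19.49928964 - 5.69395044 = 13.8053392
  phi_hat_1 = [gamma(1) gamma(0) - gamma(1) gamma(2)] / det = [(2.3862)(4.4158) - (2.3862)(0.6611)] / 13.8053392 = 8.95946514 / 13.8053392 = 0.649
  phi_hat_2 = [gamma(0) gamma(2) - gamma(1)^2] / det = [(4.4158)(0.6611) - (2.3862)^2] / 13.8053392 = -2.77466506 / 13.8053392 = -0.201
So phi_hat = [0.6490, -0.2010].
Therefore phi_hat_1 = 0.6490.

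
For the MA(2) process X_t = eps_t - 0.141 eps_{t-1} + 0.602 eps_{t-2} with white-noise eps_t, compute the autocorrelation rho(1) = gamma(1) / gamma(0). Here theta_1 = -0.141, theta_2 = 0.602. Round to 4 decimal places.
\rho(1) = -0.1634

For an MA(q) process with theta_0 = 1, the autocovariance is
  gamma(k) = sigma^2 * sum_{i=0..q-k} theta_i * theta_{i+k},
and rho(k) = gamma(k) / gamma(0). Sigma^2 cancels.
  numerator   = (1)*(-0.141) + (-0.141)*(0.602) = -0.225882.
  denominator = (1)^2 + (-0.141)^2 + (0.602)^2 = 1.382285.
  rho(1) = -0.225882 / 1.382285 = -0.1634.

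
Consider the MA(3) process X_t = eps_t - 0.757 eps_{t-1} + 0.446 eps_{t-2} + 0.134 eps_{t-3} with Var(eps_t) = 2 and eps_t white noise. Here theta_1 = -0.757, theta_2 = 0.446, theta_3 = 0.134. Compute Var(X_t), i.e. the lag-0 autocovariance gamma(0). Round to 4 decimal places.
\gamma(0) = 3.5798

For an MA(q) process X_t = eps_t + sum_i theta_i eps_{t-i} with
Var(eps_t) = sigma^2, the variance is
  gamma(0) = sigma^2 * (1 + sum_i theta_i^2).
  sum_i theta_i^2 = (-0.757)^2 + (0.446)^2 + (0.134)^2 = 0.573049 + 0.198916 + 0.017956 = 0.789921.
  gamma(0) = 2 * (1 + 0.789921) = 2 * 1.789921 = 3.579842, which rounds to 3.5798.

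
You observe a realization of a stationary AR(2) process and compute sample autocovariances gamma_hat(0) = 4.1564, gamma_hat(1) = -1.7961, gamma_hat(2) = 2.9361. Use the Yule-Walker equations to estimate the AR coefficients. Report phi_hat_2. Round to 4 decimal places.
\hat\phi_{2} = 0.6390

The Yule-Walker equations for an AR(p) process read, in matrix form,
  Gamma_p phi = r_p,   with   (Gamma_p)_{ij} = gamma(|i - j|),
                       (r_p)_i = gamma(i),   i,j = 1..p.
Substitute the sample gammas (Toeplitz matrix and right-hand side of size 2):
  Gamma_p = [[4.1564, -1.7961], [-1.7961, 4.1564]]
  r_p     = [-1.7961, 2.9361]
Written out:
  4.1564 phi_1 - 1.7961 phi_2 = -1.7961
  -1.7961 phi_1 + 4.1564 phi_2 = 2.9361
Solve by Cramer's rule:
  det = gamma(0)^2 - gamma(1)^2 = (4.1564)^2 - (-1.7961)^2 = 17.27566096 - 3.22597521 = 14.04968575
  phi_hat_1 = [gamma(1) gamma(0) - gamma(1) gamma(2)] / det = [(-1.7961)(4.1564) - (-1.7961)(2.9361)] / 14.04968575 = -2.19178083 / 14.04968575 = -0.156
  phi_hat_2 = [gamma(0) gamma(2) - gamma(1)^2] / det = [(4.1564)(2.9361) - (-1.7961)^2] / 14.04968575 = 8.97763083 / 14.04968575 = 0.639
So phi_hat = [-0.1560, 0.6390].
Therefore phi_hat_2 = 0.6390.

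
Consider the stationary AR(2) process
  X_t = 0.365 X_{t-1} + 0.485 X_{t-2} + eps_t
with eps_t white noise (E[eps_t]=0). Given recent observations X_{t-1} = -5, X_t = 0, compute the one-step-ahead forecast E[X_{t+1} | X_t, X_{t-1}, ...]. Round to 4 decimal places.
E[X_{t+1} \mid \mathcal F_t] = -2.4250

For an AR(p) model X_t = c + sum_i phi_i X_{t-i} + eps_t, the
one-step-ahead conditional mean is
  E[X_{t+1} | X_t, ...] = c + sum_i phi_i X_{t+1-i}.
Substitute known values:
  E[X_{t+1} | ...] = (0.365) * (0) + (0.485) * (-5)
                   = -2.4250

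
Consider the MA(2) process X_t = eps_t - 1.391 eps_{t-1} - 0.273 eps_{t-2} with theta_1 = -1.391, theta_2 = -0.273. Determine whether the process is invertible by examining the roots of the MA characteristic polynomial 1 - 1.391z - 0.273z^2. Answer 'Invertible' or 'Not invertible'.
\text{Not invertible}

The MA(q) characteristic polynomial is P(z) = 1 - 1.391z - 0.273z^2.
Invertibility requires all roots to lie outside the unit circle, i.e. |z| > 1 for every root.
Set 1 + (-1.391) z + (-0.273) z^2 = 0, i.e. a z^2 + b z + c = 0 with a = -0.273, b = -1.391, c = 1.
Discriminant D = b^2 - 4ac = (-1.391)^2 - 4*(-0.273)*1 = 1.934881 - (-1.092) = 3.026881.
D >= 0, so the roots are real: z = (-b +/- sqrt(D)) / (2a) = (1.391 +/- 1.739793) / (-0.546).
  z_1 = (1.391 + 1.739793) / (-0.546) = -5.7341,   |z_1| = 5.7341.
  z_2 = (1.391 - 1.739793) / (-0.546) = 0.6388,   |z_2| = 0.6388.
Moduli of all roots: 5.7341, 0.6388.
All moduli strictly greater than 1? No.
Verdict: Not invertible.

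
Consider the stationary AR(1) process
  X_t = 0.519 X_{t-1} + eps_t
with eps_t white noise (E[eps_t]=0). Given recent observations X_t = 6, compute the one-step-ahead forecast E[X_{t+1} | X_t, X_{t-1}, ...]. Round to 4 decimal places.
E[X_{t+1} \mid \mathcal F_t] = 3.1140

For an AR(p) model X_t = c + sum_i phi_i X_{t-i} + eps_t, the
one-step-ahead conditional mean is
  E[X_{t+1} | X_t, ...] = c + sum_i phi_i X_{t+1-i}.
Substitute known values:
  E[X_{t+1} | ...] = (0.519) * (6)
                   = 3.1140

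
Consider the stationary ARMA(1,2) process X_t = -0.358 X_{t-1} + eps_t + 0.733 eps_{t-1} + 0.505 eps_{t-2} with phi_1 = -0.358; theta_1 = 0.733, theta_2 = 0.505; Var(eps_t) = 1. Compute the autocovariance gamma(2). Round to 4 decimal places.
\gamma(2) = 0.3412

Multiply the model equation by X_{t-k} and take expectations. With theta_0 = psi_0 = 1 and psi_j the MA(infinity) weights, this gives
  gamma(k) - sum_i phi_i gamma(k-i) = c_k,
  c_k = sigma^2 * sum_{j=k..q} theta_j psi_{j-k}   (c_k = 0 for k > q),
using gamma(-m) = gamma(m).
psi-weights needed (psi_j = theta_j + sum_i phi_i psi_{j-i}):
  psi_1 = theta_1 + phi_1 = 0.733 + (-0.358) = 0.375
  psi_2 = theta_2 + phi_1 psi_1 = 0.505 + (-0.358)(0.375) = 0.37075
Right-hand sides:
  c_0 = sigma^2 (1 + theta_1 psi_1 + theta_2 psi_2) = 1 * (1 + (0.733)(0.375) + (0.505)(0.37075)) = 1 * 1.462104 = 1.462104
  c_1 = sigma^2 (theta_1 + theta_2 psi_1) = 1 * (0.733 + (0.505)(0.375)) = 0.922375
  c_2 = sigma^2 theta_2 = 1 * (0.505) = 0.505
Equations for k = 0 and k = 1 (AR order 1):
  gamma(0) = phi_1 gamma(1) + c_0
  gamma(1) = phi_1 gamma(0) + c_1
Substituting the second into the first: gamma(0) (1 - phi_1^2) = c_0 + phi_1 c_1, so
  gamma(0) = (c_0 + phi_1 c_1) / (1 - phi_1^2) = (1.462104 + (-0.358)(0.922375)) / (1 - (-0.358)^2) = 1.131894 / 0.871836 = 1.298287.
  gamma(1) = phi_1 gamma(0) + c_1 = (-0.358)(1.298287) + (0.922375) = 0.457588.
For k = 2: gamma(2) = phi_1 gamma(1) + c_2
  = (-0.358)(0.457588) + (0.505) = 0.341183.
Therefore gamma(2) = 0.3412 (to 4 decimal places).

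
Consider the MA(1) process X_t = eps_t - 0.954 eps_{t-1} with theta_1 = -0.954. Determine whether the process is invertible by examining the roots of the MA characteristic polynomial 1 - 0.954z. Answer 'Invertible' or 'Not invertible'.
\text{Invertible}

The MA(q) characteristic polynomial is P(z) = 1 - 0.954z.
Invertibility requires all roots to lie outside the unit circle, i.e. |z| > 1 for every root.
This is linear in z: 1 + (-0.954) z = 0  =>  z = -1/(-0.954) = 1.048218,  |z| = 1.048218.
Moduli of all roots: 1.0482.
All moduli strictly greater than 1? Yes.
Verdict: Invertible.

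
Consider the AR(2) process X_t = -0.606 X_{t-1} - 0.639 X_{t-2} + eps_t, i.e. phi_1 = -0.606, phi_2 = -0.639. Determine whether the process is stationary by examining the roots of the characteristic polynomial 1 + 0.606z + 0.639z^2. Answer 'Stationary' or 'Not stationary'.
\text{Stationary}

The AR(p) characteristic polynomial is P(z) = 1 + 0.606z + 0.639z^2.
Stationarity requires all roots to lie outside the unit circle, i.e. |z| > 1 for every root.
Set 1 + (0.606) z + (0.639) z^2 = 0, i.e. a z^2 + b z + c = 0 with a = 0.639, b = 0.606, c = 1.
Discriminant D = b^2 - 4ac = (0.606)^2 - 4*(0.639)*1 = 0.367236 - (2.556) = -2.188764.
D < 0, so the roots are the complex-conjugate pair z = (-b +/- i sqrt(-D)) / (2a) = -0.4742 +/- 1.1576i.
For a conjugate pair |z|^2 = z * conj(z) = (product of roots) = c/a = 1/(0.639) = 1.564945, so |z| = sqrt(1.564945) = 1.251 for both roots.
Moduli of all roots: 1.2510, 1.2510.
All moduli strictly greater than 1? Yes.
Verdict: Stationary.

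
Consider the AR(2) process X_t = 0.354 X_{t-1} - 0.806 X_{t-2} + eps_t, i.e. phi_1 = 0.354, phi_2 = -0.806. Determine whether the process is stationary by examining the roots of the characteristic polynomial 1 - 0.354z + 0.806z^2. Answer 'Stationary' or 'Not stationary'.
\text{Stationary}

The AR(p) characteristic polynomial is P(z) = 1 - 0.354z + 0.806z^2.
Stationarity requires all roots to lie outside the unit circle, i.e. |z| > 1 for every root.
Set 1 + (-0.354) z + (0.806) z^2 = 0, i.e. a z^2 + b z + c = 0 with a = 0.806, b = -0.354, c = 1.
Discriminant D = b^2 - 4ac = (-0.354)^2 - 4*(0.806)*1 = 0.125316 - (3.224) = -3.098684.
D < 0, so the roots are the complex-conjugate pair z = (-b +/- i sqrt(-D)) / (2a) = 0.2196 +/- 1.092i.
For a conjugate pair |z|^2 = z * conj(z) = (product of roots) = c/a = 1/(0.806) = 1.240695, so |z| = sqrt(1.240695) = 1.1139 for both roots.
Moduli of all roots: 1.1139, 1.1139.
All moduli strictly greater than 1? Yes.
Verdict: Stationary.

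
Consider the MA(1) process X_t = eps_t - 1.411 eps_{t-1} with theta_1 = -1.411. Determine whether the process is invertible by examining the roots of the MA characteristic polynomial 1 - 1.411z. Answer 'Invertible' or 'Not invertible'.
\text{Not invertible}

The MA(q) characteristic polynomial is P(z) = 1 - 1.411z.
Invertibility requires all roots to lie outside the unit circle, i.e. |z| > 1 for every root.
This is linear in z: 1 + (-1.411) z = 0  =>  z = -1/(-1.411) = 0.708717,  |z| = 0.708717.
Moduli of all roots: 0.7087.
All moduli strictly greater than 1? No.
Verdict: Not invertible.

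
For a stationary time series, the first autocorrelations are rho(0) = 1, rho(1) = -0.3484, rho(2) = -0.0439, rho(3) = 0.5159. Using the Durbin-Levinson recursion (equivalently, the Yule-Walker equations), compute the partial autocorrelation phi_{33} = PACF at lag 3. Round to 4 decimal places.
\phi_{33} = 0.5099

The PACF at lag k is phi_{kk}, the last component of the solution
to the Yule-Walker system G_k phi = r_k where
  (G_k)_{ij} = rho(|i - j|), (r_k)_i = rho(i), i,j = 1..k.
Equivalently, Durbin-Levinson gives phi_{kk} iteratively:
  phi_{11} = rho(1)
  phi_{kk} = [rho(k) - sum_{j=1..k-1} phi_{k-1,j} rho(k-j)]
            / [1 - sum_{j=1..k-1} phi_{k-1,j} rho(j)],
  phi_{k,j} = phi_{k-1,j} - phi_{kk} phi_{k-1,k-j},  j = 1..k-1.
Step k = 1:
  phi_11 = rho(1) = -0.3484.
Step k = 2:
  phi_22 = [rho(2) - phi_11 rho(1)] / [1 - phi_11 rho(1)] = [-0.0439 - (-0.3484)(-0.3484)] / [1 - (-0.3484)(-0.3484)]
         = -0.16528256 / 0.87861744 = -0.188117.
  Update: phi_21 = phi_11 - phi_22 phi_11 = -0.3484 - (-0.188117)(-0.3484) = -0.41394.
Step k = 3:
  phi_33 = [rho(3) - phi_21 rho(2) - phi_22 rho(1)] / [1 - phi_21 rho(1) - phi_22 rho(2)]
    numerator   = 0.5159 - (-0.41394)(-0.0439) - (-0.188117)(-0.3484) = 0.4321882
    denominator = 1 - (-0.41394)(-0.3484) - (-0.188117)(-0.0439) = 0.84752504
  phi_33 = 0.4321882 / 0.84752504 = 0.5099.
Therefore phi_{33} = 0.5099.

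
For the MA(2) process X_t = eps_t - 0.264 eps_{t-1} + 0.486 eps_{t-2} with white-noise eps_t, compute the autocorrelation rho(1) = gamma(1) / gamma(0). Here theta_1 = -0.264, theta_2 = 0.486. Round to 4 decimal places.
\rho(1) = -0.3004

For an MA(q) process with theta_0 = 1, the autocovariance is
  gamma(k) = sigma^2 * sum_{i=0..q-k} theta_i * theta_{i+k},
and rho(k) = gamma(k) / gamma(0). Sigma^2 cancels.
  numerator   = (1)*(-0.264) + (-0.264)*(0.486) = -0.392304.
  denominator = (1)^2 + (-0.264)^2 + (0.486)^2 = 1.305892.
  rho(1) = -0.392304 / 1.305892 = -0.3004.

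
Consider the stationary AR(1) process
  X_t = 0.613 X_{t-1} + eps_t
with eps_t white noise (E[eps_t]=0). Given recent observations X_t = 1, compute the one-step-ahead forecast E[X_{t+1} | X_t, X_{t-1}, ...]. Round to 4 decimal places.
E[X_{t+1} \mid \mathcal F_t] = 0.6130

For an AR(p) model X_t = c + sum_i phi_i X_{t-i} + eps_t, the
one-step-ahead conditional mean is
  E[X_{t+1} | X_t, ...] = c + sum_i phi_i X_{t+1-i}.
Substitute known values:
  E[X_{t+1} | ...] = (0.613) * (1)
                   = 0.6130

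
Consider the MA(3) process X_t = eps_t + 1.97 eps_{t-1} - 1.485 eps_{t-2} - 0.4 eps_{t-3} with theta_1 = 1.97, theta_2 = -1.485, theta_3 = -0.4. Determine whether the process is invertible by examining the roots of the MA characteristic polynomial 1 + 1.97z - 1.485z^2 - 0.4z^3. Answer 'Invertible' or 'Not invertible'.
\text{Not invertible}

The MA(q) characteristic polynomial is P(z) = 1 + 1.97z - 1.485z^2 - 0.4z^3.
Invertibility requires all roots to lie outside the unit circle, i.e. |z| > 1 for every root.
Degree 3: look for a simple real root z0 first, then factor out (1 - z/z0) and solve the remaining quadratic.
Testing z0 = -0.4: P(-0.4) = 1 + (1.97)(-0.4) + (-1.485)(-0.4)^2 + (-0.4)(-0.4)^3
  = 1 + (-0.788) + (-0.2376) + (0.0256) = 0.  So z_0 = -0.4 is a root, |z_0| = 0.4.
Divide out the factor (1 + 2.5 z) = (1 - z/z0) (since 1/z0 = -2.5):
  P(z) = (1 + 2.5 z)(1 + (-0.53) z + (-0.16) z^2)
  [check: z-coef -0.53 - (-2.5) = 1.97; z^2-coef -0.16 - (-2.5)(-0.53) = -1.485; z^3-coef -(-2.5)(-0.16) = -0.4.]
Remaining roots from the quadratic factor 1 + (-0.53) z + (-0.16) z^2:
  Set 1 + (-0.53) z + (-0.16) z^2 = 0, i.e. a z^2 + b z + c = 0 with a = -0.16, b = -0.53, c = 1.
  Discriminant D = b^2 - 4ac = (-0.53)^2 - 4*(-0.16)*1 = 0.2809 - (-0.64) = 0.9209.
  D >= 0, so the roots are real: z = (-b +/- sqrt(D)) / (2a) = (0.53 +/- 0.959635) / (-0.32).
    z_1 = (0.53 + 0.959635) / (-0.32) = -4.6551,   |z_1| = 4.6551.
    z_2 = (0.53 - 0.959635) / (-0.32) = 1.3426,   |z_2| = 1.3426.
Moduli of all roots: 0.4000, 4.6551, 1.3426.
All moduli strictly greater than 1? No.
Verdict: Not invertible.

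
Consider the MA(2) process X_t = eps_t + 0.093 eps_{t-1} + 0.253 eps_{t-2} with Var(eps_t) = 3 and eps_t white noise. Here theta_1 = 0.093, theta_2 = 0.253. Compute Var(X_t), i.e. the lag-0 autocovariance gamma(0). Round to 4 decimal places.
\gamma(0) = 3.2180

For an MA(q) process X_t = eps_t + sum_i theta_i eps_{t-i} with
Var(eps_t) = sigma^2, the variance is
  gamma(0) = sigma^2 * (1 + sum_i theta_i^2).
  sum_i theta_i^2 = (0.093)^2 + (0.253)^2 = 0.008649 + 0.064009 = 0.072658.
  gamma(0) = 3 * (1 + 0.072658) = 3 * 1.072658 = 3.217974, which rounds to 3.2180.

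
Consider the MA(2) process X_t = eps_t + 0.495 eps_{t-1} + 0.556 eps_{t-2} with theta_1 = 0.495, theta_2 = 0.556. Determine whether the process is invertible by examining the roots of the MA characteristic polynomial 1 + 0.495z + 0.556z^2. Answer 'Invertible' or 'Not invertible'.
\text{Invertible}

The MA(q) characteristic polynomial is P(z) = 1 + 0.495z + 0.556z^2.
Invertibility requires all roots to lie outside the unit circle, i.e. |z| > 1 for every root.
Set 1 + (0.495) z + (0.556) z^2 = 0, i.e. a z^2 + b z + c = 0 with a = 0.556, b = 0.495, c = 1.
Discriminant D = b^2 - 4ac = (0.495)^2 - 4*(0.556)*1 = 0.245025 - (2.224) = -1.978975.
D < 0, so the roots are the complex-conjugate pair z = (-b +/- i sqrt(-D)) / (2a) = -0.4451 +/- 1.2651i.
For a conjugate pair |z|^2 = z * conj(z) = (product of roots) = c/a = 1/(0.556) = 1.798561, so |z| = sqrt(1.798561) = 1.3411 for both roots.
Moduli of all roots: 1.3411, 1.3411.
All moduli strictly greater than 1? Yes.
Verdict: Invertible.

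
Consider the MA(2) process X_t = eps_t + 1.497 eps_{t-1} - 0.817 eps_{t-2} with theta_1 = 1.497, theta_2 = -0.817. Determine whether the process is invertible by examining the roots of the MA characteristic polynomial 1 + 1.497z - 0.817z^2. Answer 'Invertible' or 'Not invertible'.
\text{Not invertible}

The MA(q) characteristic polynomial is P(z) = 1 + 1.497z - 0.817z^2.
Invertibility requires all roots to lie outside the unit circle, i.e. |z| > 1 for every root.
Set 1 + (1.497) z + (-0.817) z^2 = 0, i.e. a z^2 + b z + c = 0 with a = -0.817, b = 1.497, c = 1.
Discriminant D = b^2 - 4ac = (1.497)^2 - 4*(-0.817)*1 = 2.241009 - (-3.268) = 5.509009.
D >= 0, so the roots are real: z = (-b +/- sqrt(D)) / (2a) = (-1.497 +/- 2.347128) / (-1.634).
  z_1 = (-1.497 + 2.347128) / (-1.634) = -0.5203,   |z_1| = 0.5203.
  z_2 = (-1.497 - 2.347128) / (-1.634) = 2.3526,   |z_2| = 2.3526.
Moduli of all roots: 0.5203, 2.3526.
All moduli strictly greater than 1? No.
Verdict: Not invertible.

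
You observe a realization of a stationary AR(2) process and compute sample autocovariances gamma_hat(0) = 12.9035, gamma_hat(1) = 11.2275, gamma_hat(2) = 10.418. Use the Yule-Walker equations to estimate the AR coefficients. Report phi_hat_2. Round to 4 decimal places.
\hat\phi_{2} = 0.2070

The Yule-Walker equations for an AR(p) process read, in matrix form,
  Gamma_p phi = r_p,   with   (Gamma_p)_{ij} = gamma(|i - j|),
                       (r_p)_i = gamma(i),   i,j = 1..p.
Substitute the sample gammas (Toeplitz matrix and right-hand side of size 2):
  Gamma_p = [[12.9035, 11.2275], [11.2275, 12.9035]]
  r_p     = [11.2275, 10.418]
Written out:
  12.9035 phi_1 + 11.2275 phi_2 = 11.2275
  11.2275 phi_1 + 12.9035 phi_2 = 10.418
Solve by Cramer's rule:
  det = gamma(0)^2 - gamma(1)^2 = (12.9035)^2 - (11.2275)^2 = 166.50031225 - 126.05675625 = 40.443556
  phi_hat_1 = [gamma(1) gamma(0) - gamma(1) gamma(2)] / det = [(11.2275)(12.9035) - (11.2275)(10.418)] / 40.443556 = 27.90595125 / 40.443556 = 0.69
  phi_hat_2 = [gamma(0) gamma(2) - gamma(1)^2] / det = [(12.9035)(10.418) - (11.2275)^2] / 40.443556 = 8.37190675 / 40.443556 = 0.207
So phi_hat = [0.6900, 0.2070].
Therefore phi_hat_2 = 0.2070.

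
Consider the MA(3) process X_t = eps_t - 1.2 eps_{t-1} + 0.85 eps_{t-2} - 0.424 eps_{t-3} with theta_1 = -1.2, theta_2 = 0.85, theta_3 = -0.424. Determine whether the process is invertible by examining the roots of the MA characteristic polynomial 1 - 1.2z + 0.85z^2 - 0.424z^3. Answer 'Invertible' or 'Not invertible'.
\text{Invertible}

The MA(q) characteristic polynomial is P(z) = 1 - 1.2z + 0.85z^2 - 0.424z^3.
Invertibility requires all roots to lie outside the unit circle, i.e. |z| > 1 for every root.
Degree 3: look for a simple real root z0 first, then factor out (1 - z/z0) and solve the remaining quadratic.
Testing z0 = 1.25: P(1.25) = 1 + (-1.2)(1.25) + (0.85)(1.25)^2 + (-0.424)(1.25)^3
  = 1 + (-1.5) + (1.328125) + (-0.828125) = 0.  So z_0 = 1.25 is a root, |z_0| = 1.25.
Divide out the factor (1 - 0.8 z) = (1 - z/z0) (since 1/z0 = 0.8):
  P(z) = (1 - 0.8 z)(1 + (-0.4) z + (0.53) z^2)
  [check: z-coef -0.4 - (0.8) = -1.2; z^2-coef 0.53 - (0.8)(-0.4) = 0.85; z^3-coef -(0.8)(0.53) = -0.424.]
Remaining roots from the quadratic factor 1 + (-0.4) z + (0.53) z^2:
  Set 1 + (-0.4) z + (0.53) z^2 = 0, i.e. a z^2 + b z + c = 0 with a = 0.53, b = -0.4, c = 1.
  Discriminant D = b^2 - 4ac = (-0.4)^2 - 4*(0.53)*1 = 0.16 - (2.12) = -1.96.
  D < 0, so the roots are the complex-conjugate pair z = (-b +/- i sqrt(-D)) / (2a) = 0.3774 +/- 1.3208i.
  For a conjugate pair |z|^2 = z * conj(z) = (product of roots) = c/a = 1/(0.53) = 1.886792, so |z| = sqrt(1.886792) = 1.3736 for both roots.
Moduli of all roots: 1.2500, 1.3736, 1.3736.
All moduli strictly greater than 1? Yes.
Verdict: Invertible.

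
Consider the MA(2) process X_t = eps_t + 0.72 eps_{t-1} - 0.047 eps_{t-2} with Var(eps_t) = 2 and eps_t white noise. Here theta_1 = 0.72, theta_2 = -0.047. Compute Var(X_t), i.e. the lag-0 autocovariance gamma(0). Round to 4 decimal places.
\gamma(0) = 3.0412

For an MA(q) process X_t = eps_t + sum_i theta_i eps_{t-i} with
Var(eps_t) = sigma^2, the variance is
  gamma(0) = sigma^2 * (1 + sum_i theta_i^2).
  sum_i theta_i^2 = (0.72)^2 + (-0.047)^2 = 0.5184 + 0.002209 = 0.520609.
  gamma(0) = 2 * (1 + 0.520609) = 2 * 1.520609 = 3.041218, which rounds to 3.0412.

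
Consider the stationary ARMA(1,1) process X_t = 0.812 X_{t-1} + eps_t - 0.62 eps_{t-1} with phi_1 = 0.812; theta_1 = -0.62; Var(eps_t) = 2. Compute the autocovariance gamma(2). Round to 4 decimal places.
\gamma(2) = 0.4545

Multiply the model equation by X_{t-k} and take expectations. With theta_0 = psi_0 = 1 and psi_j the MA(infinity) weights, this gives
  gamma(k) - sum_i phi_i gamma(k-i) = c_k,
  c_k = sigma^2 * sum_{j=k..q} theta_j psi_{j-k}   (c_k = 0 for k > q),
using gamma(-m) = gamma(m).
psi-weights needed (psi_j = theta_j + sum_i phi_i psi_{j-i}):
  psi_1 = theta_1 + phi_1 = -0.62 + (0.812) = 0.192
Right-hand sides:
  c_0 = sigma^2 (1 + theta_1 psi_1) = 2 * (1 + (-0.62)(0.192)) = 2 * 0.88096 = 1.76192
  c_1 = sigma^2 theta_1 = 2 * (-0.62) = -1.24
  c_2 = 0
Equations for k = 0 and k = 1 (AR order 1):
  gamma(0) = phi_1 gamma(1) + c_0
  gamma(1) = phi_1 gamma(0) + c_1
Substituting the second into the first: gamma(0) (1 - phi_1^2) = c_0 + phi_1 c_1, so
  gamma(0) = (c_0 + phi_1 c_1) / (1 - phi_1^2) = (1.76192 + (0.812)(-1.24)) / (1 - (0.812)^2) = 0.75504 / 0.340656 = 2.216429.
  gamma(1) = phi_1 gamma(0) + c_1 = (0.812)(2.216429) + (-1.24) = 0.559741.
For k = 2 (> q): gamma(2) = phi_1 gamma(1) = (0.812)(0.559741) = 0.454509.
Therefore gamma(2) = 0.4545 (to 4 decimal places).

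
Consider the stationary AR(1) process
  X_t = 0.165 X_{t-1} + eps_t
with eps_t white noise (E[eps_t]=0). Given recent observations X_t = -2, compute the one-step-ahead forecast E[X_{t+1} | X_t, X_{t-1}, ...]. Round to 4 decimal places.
E[X_{t+1} \mid \mathcal F_t] = -0.3300

For an AR(p) model X_t = c + sum_i phi_i X_{t-i} + eps_t, the
one-step-ahead conditional mean is
  E[X_{t+1} | X_t, ...] = c + sum_i phi_i X_{t+1-i}.
Substitute known values:
  E[X_{t+1} | ...] = (0.165) * (-2)
                   = -0.3300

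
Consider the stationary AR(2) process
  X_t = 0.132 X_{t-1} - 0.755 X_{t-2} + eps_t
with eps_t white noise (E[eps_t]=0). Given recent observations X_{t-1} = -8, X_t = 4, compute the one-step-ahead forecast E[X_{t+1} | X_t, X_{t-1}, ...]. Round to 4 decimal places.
E[X_{t+1} \mid \mathcal F_t] = 6.5680

For an AR(p) model X_t = c + sum_i phi_i X_{t-i} + eps_t, the
one-step-ahead conditional mean is
  E[X_{t+1} | X_t, ...] = c + sum_i phi_i X_{t+1-i}.
Substitute known values:
  E[X_{t+1} | ...] = (0.132) * (4) + (-0.755) * (-8)
                   = 6.5680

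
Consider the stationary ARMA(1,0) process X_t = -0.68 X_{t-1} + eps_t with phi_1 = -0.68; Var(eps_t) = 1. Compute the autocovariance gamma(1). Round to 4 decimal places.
\gamma(1) = -1.2649

Multiply the model equation by X_{t-k} and take expectations. With theta_0 = psi_0 = 1 and psi_j the MA(infinity) weights, this gives
  gamma(k) - sum_i phi_i gamma(k-i) = c_k,
  c_k = sigma^2 * sum_{j=k..q} theta_j psi_{j-k}   (c_k = 0 for k > q),
using gamma(-m) = gamma(m).
Pure AR (q = 0): c_0 = sigma^2 = 1, c_k = 0 for k >= 1.
Equations for k = 0 and k = 1 (AR order 1):
  gamma(0) = phi_1 gamma(1) + c_0
  gamma(1) = phi_1 gamma(0) + c_1
Substituting the second into the first: gamma(0) (1 - phi_1^2) = c_0 + phi_1 c_1, so
  gamma(0) = c_0 / (1 - phi_1^2) = 1 / (1 - (-0.68)^2) = 1 / 0.5376 = 1.860119.
  gamma(1) = phi_1 gamma(0) = (-0.68)(1.860119) = -1.264881.
Therefore gamma(1) = -1.2649 (to 4 decimal places).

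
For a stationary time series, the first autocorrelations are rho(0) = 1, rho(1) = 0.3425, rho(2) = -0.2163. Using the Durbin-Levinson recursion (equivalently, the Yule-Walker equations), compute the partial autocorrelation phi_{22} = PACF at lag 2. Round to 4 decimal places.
\phi_{22} = -0.3779

The PACF at lag k is phi_{kk}, the last component of the solution
to the Yule-Walker system G_k phi = r_k where
  (G_k)_{ij} = rho(|i - j|), (r_k)_i = rho(i), i,j = 1..k.
Equivalently, Durbin-Levinson gives phi_{kk} iteratively:
  phi_{11} = rho(1)
  phi_{kk} = [rho(k) - sum_{j=1..k-1} phi_{k-1,j} rho(k-j)]
            / [1 - sum_{j=1..k-1} phi_{k-1,j} rho(j)],
  phi_{k,j} = phi_{k-1,j} - phi_{kk} phi_{k-1,k-j},  j = 1..k-1.
Step k = 1:
  phi_11 = rho(1) = 0.3425.
Step k = 2:
  phi_22 = [rho(2) - phi_11 rho(1)] / [1 - phi_11 rho(1)] = [-0.2163 - (0.3425)(0.3425)] / [1 - (0.3425)(0.3425)]
         = -0.33360625 / 0.88269375 = -0.3779.
Therefore phi_{22} = -0.3779.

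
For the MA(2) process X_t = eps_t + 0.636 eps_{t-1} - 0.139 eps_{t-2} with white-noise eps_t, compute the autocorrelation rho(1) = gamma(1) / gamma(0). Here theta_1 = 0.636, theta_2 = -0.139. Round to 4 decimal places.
\rho(1) = 0.3846

For an MA(q) process with theta_0 = 1, the autocovariance is
  gamma(k) = sigma^2 * sum_{i=0..q-k} theta_i * theta_{i+k},
and rho(k) = gamma(k) / gamma(0). Sigma^2 cancels.
  numerator   = (1)*(0.636) + (0.636)*(-0.139) = 0.547596.
  denominator = (1)^2 + (0.636)^2 + (-0.139)^2 = 1.423817.
  rho(1) = 0.547596 / 1.423817 = 0.3846.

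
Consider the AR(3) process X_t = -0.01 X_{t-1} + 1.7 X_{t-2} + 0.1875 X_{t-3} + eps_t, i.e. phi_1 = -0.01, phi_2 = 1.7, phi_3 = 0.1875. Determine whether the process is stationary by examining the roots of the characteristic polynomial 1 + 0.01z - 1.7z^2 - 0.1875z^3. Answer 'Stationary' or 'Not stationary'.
\text{Not stationary}

The AR(p) characteristic polynomial is P(z) = 1 + 0.01z - 1.7z^2 - 0.1875z^3.
Stationarity requires all roots to lie outside the unit circle, i.e. |z| > 1 for every root.
Degree 3: look for a simple real root z0 first, then factor out (1 - z/z0) and solve the remaining quadratic.
Testing z0 = -0.8: P(-0.8) = 1 + (0.01)(-0.8) + (-1.7)(-0.8)^2 + (-0.1875)(-0.8)^3
  = 1 + (-0.008) + (-1.088) + (0.096) = 0.  So z_0 = -0.8 is a root, |z_0| = 0.8.
Divide out the factor (1 + 1.25 z) = (1 - z/z0) (since 1/z0 = -1.25):
  P(z) = (1 + 1.25 z)(1 + (-1.24) z + (-0.15) z^2)
  [check: z-coef -1.24 - (-1.25) = 0.01; z^2-coef -0.15 - (-1.25)(-1.24) = -1.7; z^3-coef -(-1.25)(-0.15) = -0.1875.]
Remaining roots from the quadratic factor 1 + (-1.24) z + (-0.15) z^2:
  Set 1 + (-1.24) z + (-0.15) z^2 = 0, i.e. a z^2 + b z + c = 0 with a = -0.15, b = -1.24, c = 1.
  Discriminant D = b^2 - 4ac = (-1.24)^2 - 4*(-0.15)*1 = 1.5376 - (-0.6) = 2.1376.
  D >= 0, so the roots are real: z = (-b +/- sqrt(D)) / (2a) = (1.24 +/- 1.462053) / (-0.3).
    z_1 = (1.24 + 1.462053) / (-0.3) = -9.0068,   |z_1| = 9.0068.
    z_2 = (1.24 - 1.462053) / (-0.3) = 0.7402,   |z_2| = 0.7402.
Moduli of all roots: 0.8000, 9.0068, 0.7402.
All moduli strictly greater than 1? No.
Verdict: Not stationary.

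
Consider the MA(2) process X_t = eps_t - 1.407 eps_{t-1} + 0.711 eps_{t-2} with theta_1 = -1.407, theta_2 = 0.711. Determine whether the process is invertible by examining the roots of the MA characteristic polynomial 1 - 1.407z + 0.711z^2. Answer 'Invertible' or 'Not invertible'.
\text{Invertible}

The MA(q) characteristic polynomial is P(z) = 1 - 1.407z + 0.711z^2.
Invertibility requires all roots to lie outside the unit circle, i.e. |z| > 1 for every root.
Set 1 + (-1.407) z + (0.711) z^2 = 0, i.e. a z^2 + b z + c = 0 with a = 0.711, b = -1.407, c = 1.
Discriminant D = b^2 - 4ac = (-1.407)^2 - 4*(0.711)*1 = 1.979649 - (2.844) = -0.864351.
D < 0, so the roots are the complex-conjugate pair z = (-b +/- i sqrt(-D)) / (2a) = 0.9895 +/- 0.6538i.
For a conjugate pair |z|^2 = z * conj(z) = (product of roots) = c/a = 1/(0.711) = 1.40647, so |z| = sqrt(1.40647) = 1.1859 for both roots.
Moduli of all roots: 1.1859, 1.1859.
All moduli strictly greater than 1? Yes.
Verdict: Invertible.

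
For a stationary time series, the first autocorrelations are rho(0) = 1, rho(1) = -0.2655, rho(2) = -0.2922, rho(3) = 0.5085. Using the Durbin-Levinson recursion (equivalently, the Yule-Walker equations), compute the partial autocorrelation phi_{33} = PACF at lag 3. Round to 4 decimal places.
\phi_{33} = 0.3770

The PACF at lag k is phi_{kk}, the last component of the solution
to the Yule-Walker system G_k phi = r_k where
  (G_k)_{ij} = rho(|i - j|), (r_k)_i = rho(i), i,j = 1..k.
Equivalently, Durbin-Levinson gives phi_{kk} iteratively:
  phi_{11} = rho(1)
  phi_{kk} = [rho(k) - sum_{j=1..k-1} phi_{k-1,j} rho(k-j)]
            / [1 - sum_{j=1..k-1} phi_{k-1,j} rho(j)],
  phi_{k,j} = phi_{k-1,j} - phi_{kk} phi_{k-1,k-j},  j = 1..k-1.
Step k = 1:
  phi_11 = rho(1) = -0.2655.
Step k = 2:
  phi_22 = [rho(2) - phi_11 rho(1)] / [1 - phi_11 rho(1)] = [-0.2922 - (-0.2655)(-0.2655)] / [1 - (-0.2655)(-0.2655)]
         = -0.36269025 / 0.92950975 = -0.390195.
  Update: phi_21 = phi_11 - phi_22 phi_11 = -0.2655 - (-0.390195)(-0.2655) = -0.369097.
Step k = 3:
  phi_33 = [rho(3) - phi_21 rho(2) - phi_22 rho(1)] / [1 - phi_21 rho(1) - phi_22 rho(2)]
    numerator   = 0.5085 - (-0.369097)(-0.2922) - (-0.390195)(-0.2655) = 0.29705308
    denominator = 1 - (-0.369097)(-0.2655) - (-0.390195)(-0.2922) = 0.78798975
  phi_33 = 0.29705308 / 0.78798975 = 0.377.
Therefore phi_{33} = 0.3770.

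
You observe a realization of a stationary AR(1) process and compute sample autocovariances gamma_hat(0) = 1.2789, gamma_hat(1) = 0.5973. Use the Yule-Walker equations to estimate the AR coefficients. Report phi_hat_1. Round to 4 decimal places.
\hat\phi_{1} = 0.4670

The Yule-Walker equations for an AR(p) process read, in matrix form,
  Gamma_p phi = r_p,   with   (Gamma_p)_{ij} = gamma(|i - j|),
                       (r_p)_i = gamma(i),   i,j = 1..p.
Substitute the sample gammas (Toeplitz matrix and right-hand side of size 1):
  Gamma_p = [[1.2789]]
  r_p     = [0.5973]
With p = 1 this is the single equation gamma(0) phi_1 = gamma(1):
  phi_hat_1 = gamma(1) / gamma(0) = 0.5973 / 1.2789 = 0.4670.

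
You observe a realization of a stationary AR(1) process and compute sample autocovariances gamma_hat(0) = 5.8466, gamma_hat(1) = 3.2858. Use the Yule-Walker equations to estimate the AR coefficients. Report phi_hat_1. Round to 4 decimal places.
\hat\phi_{1} = 0.5620

The Yule-Walker equations for an AR(p) process read, in matrix form,
  Gamma_p phi = r_p,   with   (Gamma_p)_{ij} = gamma(|i - j|),
                       (r_p)_i = gamma(i),   i,j = 1..p.
Substitute the sample gammas (Toeplitz matrix and right-hand side of size 1):
  Gamma_p = [[5.8466]]
  r_p     = [3.2858]
With p = 1 this is the single equation gamma(0) phi_1 = gamma(1):
  phi_hat_1 = gamma(1) / gamma(0) = 3.2858 / 5.8466 = 0.5620.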